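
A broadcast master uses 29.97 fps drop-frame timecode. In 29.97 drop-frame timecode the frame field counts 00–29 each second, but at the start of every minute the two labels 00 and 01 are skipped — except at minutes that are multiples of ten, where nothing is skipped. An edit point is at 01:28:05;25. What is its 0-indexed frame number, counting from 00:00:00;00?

158415

As if non-drop at 30 labels/s: (1 × 3600 + 28 × 60 + 5) × 30 + 25 = 158575.
Minute boundaries passed: 88; those not divisible by 10: 88 − 8 = 80; dropped labels = 2 × 80 = 160.
Actual frame index = 158575 − 160 = 158415.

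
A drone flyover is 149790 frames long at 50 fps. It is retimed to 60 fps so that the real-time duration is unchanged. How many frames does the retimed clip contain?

179748 frames

Target frames = source frames × (target rate / source rate) = 149790 × (60)/(50) = 149790 × 6/5 = 179748.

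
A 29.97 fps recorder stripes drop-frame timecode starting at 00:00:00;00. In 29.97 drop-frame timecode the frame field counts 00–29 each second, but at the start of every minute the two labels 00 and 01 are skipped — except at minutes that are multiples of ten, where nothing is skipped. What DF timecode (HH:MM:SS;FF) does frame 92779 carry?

Each 10-minute DF block holds 10 × 60 × 30 − 9 × 2 = 17982 frames. 92779 ÷ 17982 → 5 full blocks, remainder 2869.
Within the partial block the first minute is 1800 frames and each further minute 1798, so 1 further minute boundary passed. Total skipped labels = 18 × 5 + 2 × 1 = 92.
Non-drop label index = 92779 + 92 = 92871; at 30 labels/s that is 00:51:35:21, i.e. DF 00:51:35;21.

00:51:35;21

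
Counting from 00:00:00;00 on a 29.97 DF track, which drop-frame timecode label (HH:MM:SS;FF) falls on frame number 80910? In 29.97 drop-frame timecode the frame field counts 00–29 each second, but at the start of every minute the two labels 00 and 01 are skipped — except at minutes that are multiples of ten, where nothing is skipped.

00:44:59;20

Each 10-minute DF block holds 10 × 60 × 30 − 9 × 2 = 17982 frames. 80910 ÷ 17982 → 4 full blocks, remainder 8982.
Within the partial block the first minute is 1800 frames and each further minute 1798, so 4 further minute boundaries passed. Total skipped labels = 18 × 4 + 2 × 4 = 80.
Non-drop label index = 80910 + 80 = 80990; at 30 labels/s that is 00:44:59:20, i.e. DF 00:44:59;20.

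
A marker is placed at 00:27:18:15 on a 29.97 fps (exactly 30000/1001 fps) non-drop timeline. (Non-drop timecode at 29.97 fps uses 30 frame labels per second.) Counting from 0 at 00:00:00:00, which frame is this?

Total seconds to the label: (0 × 3600 + 27 × 60 + 18) = 1638.
Frame index = 1638 × 30 + 15 = 49155.

49155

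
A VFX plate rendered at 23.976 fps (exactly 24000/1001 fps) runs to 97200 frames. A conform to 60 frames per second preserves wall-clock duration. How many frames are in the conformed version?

Target frames = source frames × (target rate / source rate) = 97200 × (60)/(24000/1001) = 97200 × 1001/400 = 243243.

243243 frames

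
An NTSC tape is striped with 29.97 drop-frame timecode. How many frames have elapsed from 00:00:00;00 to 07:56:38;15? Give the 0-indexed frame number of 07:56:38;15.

857097

Complete 10-minute blocks: 47, each 17982 frames → 845154.
Remaining 6 whole minutes in the current block: 1800 + 5 × 1798 = 10790 frames.
Within the current minute: 38 × 30 + 15 − 2 = 1153 (labels ;00/;01 skipped at this minute). Total = 845154 + 10790 + 1153 = 857097.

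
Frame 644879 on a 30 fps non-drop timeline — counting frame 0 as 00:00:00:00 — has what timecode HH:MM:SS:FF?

644879 ÷ 30 = 21495 full seconds, remainder 29 frames.
21495 s = 5 h 58 min 15 s.
Timecode: 05:58:15:29.

05:58:15:29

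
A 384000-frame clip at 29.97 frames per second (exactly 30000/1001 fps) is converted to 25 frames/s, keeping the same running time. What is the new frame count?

Target frames = source frames × (target rate / source rate) = 384000 × (25)/(30000/1001) = 384000 × 1001/1200 = 320320.

320320 frames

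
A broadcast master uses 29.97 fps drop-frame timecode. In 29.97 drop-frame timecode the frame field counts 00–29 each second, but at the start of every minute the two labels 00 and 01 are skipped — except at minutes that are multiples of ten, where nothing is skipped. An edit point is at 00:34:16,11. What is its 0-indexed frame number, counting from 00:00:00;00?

As if non-drop at 30 labels/s: (0 × 3600 + 34 × 60 + 16) × 30 + 11 = 61691.
Minute boundaries passed: 34; those not divisible by 10: 34 − 3 = 31; dropped labels = 2 × 31 = 62.
Actual frame index = 61691 − 62 = 61629.

61629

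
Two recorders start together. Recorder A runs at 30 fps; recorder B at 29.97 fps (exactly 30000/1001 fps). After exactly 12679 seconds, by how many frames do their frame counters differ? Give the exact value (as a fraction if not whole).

380370/1001 frames

A emits 30 × 12679 = 380370 frames; B emits 30000/1001 × 12679 = 380370000/1001.
Difference = 380370/1001 frames (≈ 379.9900); B is behind A.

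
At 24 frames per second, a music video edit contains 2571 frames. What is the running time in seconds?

107.125 seconds

Running time = 2571 / (24) = 107.125 s.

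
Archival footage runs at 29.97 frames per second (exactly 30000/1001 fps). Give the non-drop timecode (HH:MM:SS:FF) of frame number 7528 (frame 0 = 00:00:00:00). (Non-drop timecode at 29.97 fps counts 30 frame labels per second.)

00:04:10:28

7528 ÷ 30 = 250 full seconds, remainder 28 frames.
250 s = 0 h 4 min 10 s.
Timecode: 00:04:10:28.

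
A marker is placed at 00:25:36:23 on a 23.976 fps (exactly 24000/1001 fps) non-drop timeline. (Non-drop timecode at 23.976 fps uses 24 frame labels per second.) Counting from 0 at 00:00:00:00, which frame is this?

Total seconds to the label: (0 × 3600 + 25 × 60 + 36) = 1536.
Frame index = 1536 × 24 + 23 = 36887.

36887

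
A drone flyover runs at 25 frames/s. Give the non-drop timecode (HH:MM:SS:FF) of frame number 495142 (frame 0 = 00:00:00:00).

05:30:05:17

495142 ÷ 25 = 19805 full seconds, remainder 17 frames.
19805 s = 5 h 30 min 5 s.
Timecode: 05:30:05:17.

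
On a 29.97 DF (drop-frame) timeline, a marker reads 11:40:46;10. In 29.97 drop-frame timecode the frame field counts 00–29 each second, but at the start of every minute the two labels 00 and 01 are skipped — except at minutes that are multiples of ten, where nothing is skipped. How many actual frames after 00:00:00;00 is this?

1260130

As if non-drop at 30 labels/s: (11 × 3600 + 40 × 60 + 46) × 30 + 10 = 1261390.
Minute boundaries passed: 700; those not divisible by 10: 700 − 70 = 630; dropped labels = 2 × 630 = 1260.
Actual frame index = 1261390 − 1260 = 1260130.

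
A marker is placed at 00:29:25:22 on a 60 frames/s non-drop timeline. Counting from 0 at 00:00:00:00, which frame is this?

Total seconds to the label: (0 × 3600 + 29 × 60 + 25) = 1765.
Frame index = 1765 × 60 + 22 = 105922.

105922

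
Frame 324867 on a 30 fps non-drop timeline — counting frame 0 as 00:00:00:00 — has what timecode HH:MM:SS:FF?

03:00:28:27

324867 ÷ 30 = 10828 full seconds, remainder 27 frames.
10828 s = 3 h 0 min 28 s.
Timecode: 03:00:28:27.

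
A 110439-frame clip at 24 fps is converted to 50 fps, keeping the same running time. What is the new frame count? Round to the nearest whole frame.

230081 frames

Frames at target rate = 110439 × (50) / (24) = 920325/4 ≈ 230081.250.
Nearest whole frame: 230081.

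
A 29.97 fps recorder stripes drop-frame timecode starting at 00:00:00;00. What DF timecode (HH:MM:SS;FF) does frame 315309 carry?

Ten DF minutes hold 17982 frames, so frame 315309 lies in block 17 (frames 305694–323675) with 9615 frames into that block.
The block's first minute is 1800 frames and the rest 1798 each; 9615 frames reaches minute 5, so 17 × 18 + 5 × 2 = 316 labels have been skipped so far.
Adding those back, label number 315309 + 316 = 315625 at 30 labels/s is 10520 s + 25 f = 2 h 55 min 20 s frame 25, i.e. 02:55:20;25.

02:55:20;25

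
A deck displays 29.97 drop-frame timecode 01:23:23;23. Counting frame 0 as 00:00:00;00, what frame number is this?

149963

Complete 10-minute blocks: 8, each 17982 frames → 143856.
Remaining 3 whole minutes in the current block: 1800 + 2 × 1798 = 5396 frames.
Within the current minute: 23 × 30 + 23 − 2 = 711 (labels ;00/;01 skipped at this minute). Total = 143856 + 5396 + 711 = 149963.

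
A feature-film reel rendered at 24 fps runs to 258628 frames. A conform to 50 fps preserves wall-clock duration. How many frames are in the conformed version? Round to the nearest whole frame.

Frames at target rate = 258628 × (50) / (24) = 1616425/3 ≈ 538808.333.
Nearest whole frame: 538808.

538808 frames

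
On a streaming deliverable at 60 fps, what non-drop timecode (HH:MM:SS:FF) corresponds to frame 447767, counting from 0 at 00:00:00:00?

447767 ÷ 60 = 7462 full seconds, remainder 47 frames.
7462 s = 2 h 4 min 22 s.
Timecode: 02:04:22:47.

02:04:22:47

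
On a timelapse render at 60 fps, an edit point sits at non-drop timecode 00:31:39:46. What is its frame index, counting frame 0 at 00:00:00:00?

113986

Total seconds to the label: (0 × 3600 + 31 × 60 + 39) = 1899.
Frame index = 1899 × 60 + 46 = 113986.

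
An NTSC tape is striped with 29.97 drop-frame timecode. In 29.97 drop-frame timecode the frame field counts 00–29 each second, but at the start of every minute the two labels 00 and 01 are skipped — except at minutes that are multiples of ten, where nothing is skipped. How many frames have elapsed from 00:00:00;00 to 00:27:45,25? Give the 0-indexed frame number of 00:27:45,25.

Complete 10-minute blocks: 2, each 17982 frames → 35964.
Remaining 7 whole minutes in the current block: 1800 + 6 × 1798 = 12588 frames.
Within the current minute: 45 × 30 + 25 − 2 = 1373 (labels ;00/;01 skipped at this minute). Total = 35964 + 12588 + 1373 = 49925.

49925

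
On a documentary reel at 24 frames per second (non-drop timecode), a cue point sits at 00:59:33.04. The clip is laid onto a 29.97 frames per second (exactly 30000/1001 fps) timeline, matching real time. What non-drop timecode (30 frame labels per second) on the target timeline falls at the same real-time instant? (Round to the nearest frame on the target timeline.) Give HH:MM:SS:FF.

Source frame index: (0×3600 + 59×60 + 33) × 24 + 4 = 85756.
Real time: 85756 / (24) = 21439/6 s.
Target frame: (21439/6) × (30000/1001) = 9745000/91 ≈ 107087.912 → 107088.
At 30 labels/s: frame 107088 → 00:59:29:18.

00:59:29:18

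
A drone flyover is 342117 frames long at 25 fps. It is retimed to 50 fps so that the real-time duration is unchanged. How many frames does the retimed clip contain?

Target frames = source frames × (target rate / source rate) = 342117 × (50)/(25) = 342117 × 2 = 684234.

684234 frames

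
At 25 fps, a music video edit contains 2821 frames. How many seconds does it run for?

Running time = 2821 / (25) = 112.84 s.

112.84 seconds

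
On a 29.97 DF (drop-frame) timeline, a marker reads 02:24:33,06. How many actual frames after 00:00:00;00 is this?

259936

As if non-drop at 30 labels/s: (2 × 3600 + 24 × 60 + 33) × 30 + 6 = 260196.
Minute boundaries passed: 144; those not divisible by 10: 144 − 14 = 130; dropped labels = 2 × 130 = 260.
Actual frame index = 260196 − 260 = 259936.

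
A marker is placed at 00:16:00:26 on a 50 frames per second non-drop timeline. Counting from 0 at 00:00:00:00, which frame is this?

48026

Total seconds to the label: (0 × 3600 + 16 × 60 + 0) = 960.
Frame index = 960 × 50 + 26 = 48026.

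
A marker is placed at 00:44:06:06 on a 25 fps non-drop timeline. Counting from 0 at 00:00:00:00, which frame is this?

66156

Total seconds to the label: (0 × 3600 + 44 × 60 + 6) = 2646.
Frame index = 2646 × 25 + 6 = 66156.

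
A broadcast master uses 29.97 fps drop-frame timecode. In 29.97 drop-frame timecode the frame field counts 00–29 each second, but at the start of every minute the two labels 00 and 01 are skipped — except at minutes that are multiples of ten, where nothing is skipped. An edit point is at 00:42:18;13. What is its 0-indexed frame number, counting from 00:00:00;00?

As if non-drop at 30 labels/s: (0 × 3600 + 42 × 60 + 18) × 30 + 13 = 76153.
Minute boundaries passed: 42; those not divisible by 10: 42 − 4 = 38; dropped labels = 2 × 38 = 76.
Actual frame index = 76153 − 76 = 76077.

76077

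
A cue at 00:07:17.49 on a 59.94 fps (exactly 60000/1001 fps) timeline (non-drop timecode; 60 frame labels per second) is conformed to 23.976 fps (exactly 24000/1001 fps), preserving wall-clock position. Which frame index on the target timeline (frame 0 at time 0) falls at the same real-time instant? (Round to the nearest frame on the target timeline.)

frame 10508

Source frame index: (0×3600 + 7×60 + 17) × 60 + 49 = 26269.
Real time: 26269 / (60000/1001) = 26295269/60000 s.
Target frame: (26295269/60000) × (24000/1001) = 52538/5 ≈ 10507.600 → 10508.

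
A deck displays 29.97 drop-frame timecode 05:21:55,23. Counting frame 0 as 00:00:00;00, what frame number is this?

578895

Complete 10-minute blocks: 32, each 17982 frames → 575424.
Remaining 1 whole minute in the current block: 1800 + 0 × 1798 = 1800 frames.
Within the current minute: 55 × 30 + 23 − 2 = 1671 (labels ;00/;01 skipped at this minute). Total = 575424 + 1800 + 1671 = 578895.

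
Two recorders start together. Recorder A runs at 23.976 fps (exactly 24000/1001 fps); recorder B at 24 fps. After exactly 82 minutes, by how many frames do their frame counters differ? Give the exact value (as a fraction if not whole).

118080/1001 frames

82 min = 4920 s.
A emits 24000/1001 × 4920 = 118080000/1001 frames; B emits 24 × 4920 = 118080.
Difference = 118080/1001 frames (≈ 117.9620); B is ahead of A.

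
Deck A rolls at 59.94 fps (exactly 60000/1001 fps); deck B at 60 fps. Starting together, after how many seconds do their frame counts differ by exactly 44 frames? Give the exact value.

The gap grows by |60 − 60000/1001| = 60/1001 frames per second.
Time for a 44-frame gap: 44 ÷ (60/1001) = 11011/15 s.

11011/15 seconds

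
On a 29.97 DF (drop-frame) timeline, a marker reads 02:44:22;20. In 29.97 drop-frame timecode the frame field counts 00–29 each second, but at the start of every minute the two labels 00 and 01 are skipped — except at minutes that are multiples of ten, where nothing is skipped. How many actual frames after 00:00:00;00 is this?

295584

As if non-drop at 30 labels/s: (2 × 3600 + 44 × 60 + 22) × 30 + 20 = 295880.
Minute boundaries passed: 164; those not divisible by 10: 164 − 16 = 148; dropped labels = 2 × 148 = 296.
Actual frame index = 295880 − 296 = 295584.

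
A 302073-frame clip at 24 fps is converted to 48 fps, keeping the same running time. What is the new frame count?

604146 frames

Target frames = source frames × (target rate / source rate) = 302073 × (48)/(24) = 302073 × 2 = 604146.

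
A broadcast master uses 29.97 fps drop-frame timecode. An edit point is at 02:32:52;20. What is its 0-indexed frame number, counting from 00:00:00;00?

Complete 10-minute blocks: 15, each 17982 frames → 269730.
Remaining 2 whole minutes in the current block: 1800 + 1 × 1798 = 3598 frames.
Within the current minute: 52 × 30 + 20 − 2 = 1578 (labels ;00/;01 skipped at this minute). Total = 269730 + 3598 + 1578 = 274906.

274906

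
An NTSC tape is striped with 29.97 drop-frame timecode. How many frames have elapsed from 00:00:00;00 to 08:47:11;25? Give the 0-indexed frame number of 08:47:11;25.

948005

Complete 10-minute blocks: 52, each 17982 frames → 935064.
Remaining 7 whole minutes in the current block: 1800 + 6 × 1798 = 12588 frames.
Within the current minute: 11 × 30 + 25 − 2 = 353 (labels ;00/;01 skipped at this minute). Total = 935064 + 12588 + 353 = 948005.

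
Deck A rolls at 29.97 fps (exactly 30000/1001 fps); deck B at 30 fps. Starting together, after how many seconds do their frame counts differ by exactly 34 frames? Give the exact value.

The gap grows by |30 − 30000/1001| = 30/1001 frames per second.
Time for a 34-frame gap: 34 ÷ (30/1001) = 17017/15 s.

17017/15 seconds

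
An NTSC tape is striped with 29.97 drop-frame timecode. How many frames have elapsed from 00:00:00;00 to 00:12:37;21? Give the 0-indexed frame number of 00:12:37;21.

22709

As if non-drop at 30 labels/s: (0 × 3600 + 12 × 60 + 37) × 30 + 21 = 22731.
Minute boundaries passed: 12; those not divisible by 10: 12 − 1 = 11; dropped labels = 2 × 11 = 22.
Actual frame index = 22731 − 22 = 22709.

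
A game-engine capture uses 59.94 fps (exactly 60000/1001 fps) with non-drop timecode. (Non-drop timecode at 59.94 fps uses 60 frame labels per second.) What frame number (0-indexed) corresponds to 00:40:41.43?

Total seconds to the label: (0 × 3600 + 40 × 60 + 41) = 2441.
Frame index = 2441 × 60 + 43 = 146503.

frame 146503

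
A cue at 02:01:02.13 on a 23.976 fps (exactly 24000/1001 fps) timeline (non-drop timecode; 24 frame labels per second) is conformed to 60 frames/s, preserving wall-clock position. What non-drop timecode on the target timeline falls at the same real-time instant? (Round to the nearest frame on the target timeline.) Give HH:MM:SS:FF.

02:01:09:48

Source frame index: (2×3600 + 1×60 + 2) × 24 + 13 = 174301.
Real time: 174301 / (24000/1001) = 174475301/24000 s.
Target frame: (174475301/24000) × (60) = 174475301/400 ≈ 436188.253 → 436188.
At 60 labels/s: frame 436188 → 02:01:09:48.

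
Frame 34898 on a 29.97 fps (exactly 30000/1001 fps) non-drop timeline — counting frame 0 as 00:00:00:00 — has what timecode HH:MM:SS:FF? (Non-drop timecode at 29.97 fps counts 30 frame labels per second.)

34898 ÷ 30 = 1163 full seconds, remainder 8 frames.
1163 s = 0 h 19 min 23 s.
Timecode: 00:19:23:08.

00:19:23:08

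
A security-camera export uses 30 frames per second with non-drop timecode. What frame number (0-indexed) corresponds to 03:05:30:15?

Total seconds to the label: (3 × 3600 + 5 × 60 + 30) = 11130.
Frame index = 11130 × 30 + 15 = 333915.

333915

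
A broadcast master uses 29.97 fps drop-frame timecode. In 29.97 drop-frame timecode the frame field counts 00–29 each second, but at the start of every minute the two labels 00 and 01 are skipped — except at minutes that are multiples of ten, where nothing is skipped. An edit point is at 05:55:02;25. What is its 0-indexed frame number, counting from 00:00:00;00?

Complete 10-minute blocks: 35, each 17982 frames → 629370.
Remaining 5 whole minutes in the current block: 1800 + 4 × 1798 = 8992 frames.
Within the current minute: 2 × 30 + 25 − 2 = 83 (labels ;00/;01 skipped at this minute). Total = 629370 + 8992 + 83 = 638445.

638445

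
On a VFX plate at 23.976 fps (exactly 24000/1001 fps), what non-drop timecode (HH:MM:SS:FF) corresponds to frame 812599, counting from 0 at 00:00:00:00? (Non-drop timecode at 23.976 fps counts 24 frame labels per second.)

812599 ÷ 24 = 33858 full seconds, remainder 7 frames.
33858 s = 9 h 24 min 18 s.
Timecode: 09:24:18:07.

09:24:18:07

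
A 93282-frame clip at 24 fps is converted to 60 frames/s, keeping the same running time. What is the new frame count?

Target frames = source frames × (target rate / source rate) = 93282 × (60)/(24) = 93282 × 5/2 = 233205.

233205 frames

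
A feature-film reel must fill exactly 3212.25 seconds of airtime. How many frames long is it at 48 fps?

154188 frames

Frames = 3212.25 × 48 = 154188.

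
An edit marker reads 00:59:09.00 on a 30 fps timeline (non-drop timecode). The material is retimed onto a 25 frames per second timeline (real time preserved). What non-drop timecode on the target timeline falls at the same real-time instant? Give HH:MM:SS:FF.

Source frame index: (0×3600 + 59×60 + 9) × 30 + 0 = 106470.
Real time: 106470 / (30) = 3549 s.
Target frame: (3549) × (25) = 88725.
At 25 labels/s: frame 88725 → 00:59:09:00.

00:59:09:00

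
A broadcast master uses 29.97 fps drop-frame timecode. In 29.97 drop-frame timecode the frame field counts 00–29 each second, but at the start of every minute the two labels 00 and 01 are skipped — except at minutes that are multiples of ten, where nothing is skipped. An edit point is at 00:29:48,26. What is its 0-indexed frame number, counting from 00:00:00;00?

53612

As if non-drop at 30 labels/s: (0 × 3600 + 29 × 60 + 48) × 30 + 26 = 53666.
Minute boundaries passed: 29; those not divisible by 10: 29 − 2 = 27; dropped labels = 2 × 27 = 54.
Actual frame index = 53666 − 54 = 53612.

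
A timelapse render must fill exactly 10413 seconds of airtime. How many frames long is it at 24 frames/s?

Frames = 10413 × 24 = 249912.

249912 frames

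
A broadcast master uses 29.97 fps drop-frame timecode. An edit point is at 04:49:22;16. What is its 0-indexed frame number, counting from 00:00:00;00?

Complete 10-minute blocks: 28, each 17982 frames → 503496.
Remaining 9 whole minutes in the current block: 1800 + 8 × 1798 = 16184 frames.
Within the current minute: 22 × 30 + 16 − 2 = 674 (labels ;00/;01 skipped at this minute). Total = 503496 + 16184 + 674 = 520354.

520354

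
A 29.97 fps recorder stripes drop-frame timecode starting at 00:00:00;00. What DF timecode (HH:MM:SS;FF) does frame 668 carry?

Ten DF minutes hold 17982 frames, so frame 668 lies in block 0 (frames 0–17981) with 668 frames into that block.
The block's first minute is 1800 frames and the rest 1798 each; 668 frames reaches minute 0, so 0 × 18 + 0 × 2 = 0 labels have been skipped so far.
Adding those back, label number 668 + 0 = 668 at 30 labels/s is 22 s + 8 f = 0 h 0 min 22 s frame 8, i.e. 00:00:22;08.

00:00:22;08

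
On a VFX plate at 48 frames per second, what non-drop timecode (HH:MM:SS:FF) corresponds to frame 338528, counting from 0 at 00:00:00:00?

338528 ÷ 48 = 7052 full seconds, remainder 32 frames.
7052 s = 1 h 57 min 32 s.
Timecode: 01:57:32:32.

01:57:32:32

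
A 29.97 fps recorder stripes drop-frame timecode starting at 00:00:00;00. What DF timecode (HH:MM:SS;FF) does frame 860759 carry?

07:58:40;21

Ten DF minutes hold 17982 frames, so frame 860759 lies in block 47 (frames 845154–863135) with 15605 frames into that block.
The block's first minute is 1800 frames and the rest 1798 each; 15605 frames reaches minute 8, so 47 × 18 + 8 × 2 = 862 labels have been skipped so far.
Adding those back, label number 860759 + 862 = 861621 at 30 labels/s is 28720 s + 21 f = 7 h 58 min 40 s frame 21, i.e. 07:58:40;21.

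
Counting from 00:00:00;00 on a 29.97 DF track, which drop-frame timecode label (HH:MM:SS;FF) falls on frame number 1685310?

Each 10-minute DF block holds 10 × 60 × 30 − 9 × 2 = 17982 frames. 1685310 ÷ 17982 → 93 full blocks, remainder 12984.
Within the partial block the first minute is 1800 frames and each further minute 1798, so 7 further minute boundaries passed. Total skipped labels = 18 × 93 + 2 × 7 = 1688.
Non-drop label index = 1685310 + 1688 = 1686998; at 30 labels/s that is 15:37:13:08, i.e. DF 15:37:13;08.

15:37:13;08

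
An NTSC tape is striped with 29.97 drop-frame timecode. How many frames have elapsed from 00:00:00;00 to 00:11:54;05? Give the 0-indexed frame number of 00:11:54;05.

21405

As if non-drop at 30 labels/s: (0 × 3600 + 11 × 60 + 54) × 30 + 5 = 21425.
Minute boundaries passed: 11; those not divisible by 10: 11 − 1 = 10; dropped labels = 2 × 10 = 20.
Actual frame index = 21425 − 20 = 21405.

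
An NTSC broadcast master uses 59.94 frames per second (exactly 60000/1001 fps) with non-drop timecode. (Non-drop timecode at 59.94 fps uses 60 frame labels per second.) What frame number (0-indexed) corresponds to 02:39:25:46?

573946

Total seconds to the label: (2 × 3600 + 39 × 60 + 25) = 9565.
Frame index = 9565 × 60 + 46 = 573946.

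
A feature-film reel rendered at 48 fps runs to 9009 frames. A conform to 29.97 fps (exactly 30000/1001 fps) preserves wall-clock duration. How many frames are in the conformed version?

5625 frames

Target frames = source frames × (target rate / source rate) = 9009 × (30000/1001)/(48) = 9009 × 625/1001 = 5625.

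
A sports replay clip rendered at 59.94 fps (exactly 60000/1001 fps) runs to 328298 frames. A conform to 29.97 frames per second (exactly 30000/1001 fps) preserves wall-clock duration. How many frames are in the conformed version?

164149 frames

Target frames = source frames × (target rate / source rate) = 328298 × (30000/1001)/(60000/1001) = 328298 × 1/2 = 164149.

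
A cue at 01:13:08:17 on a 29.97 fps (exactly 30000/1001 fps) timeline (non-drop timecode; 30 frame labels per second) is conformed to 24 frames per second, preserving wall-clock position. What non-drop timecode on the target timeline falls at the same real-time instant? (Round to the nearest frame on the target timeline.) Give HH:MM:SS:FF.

Source frame index: (1×3600 + 13×60 + 8) × 30 + 17 = 131657.
Real time: 131657 / (30000/1001) = 131788657/30000 s.
Target frame: (131788657/30000) × (24) = 131788657/1250 ≈ 105430.926 → 105431.
At 24 labels/s: frame 105431 → 01:13:12:23.

01:13:12:23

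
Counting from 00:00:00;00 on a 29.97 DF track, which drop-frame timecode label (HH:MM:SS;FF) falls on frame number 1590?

Ten DF minutes hold 17982 frames, so frame 1590 lies in block 0 (frames 0–17981) with 1590 frames into that block.
The block's first minute is 1800 frames and the rest 1798 each; 1590 frames reaches minute 0, so 0 × 18 + 0 × 2 = 0 labels have been skipped so far.
Adding those back, label number 1590 + 0 = 1590 at 30 labels/s is 53 s + 0 f = 0 h 0 min 53 s frame 0, i.e. 00:00:53;00.

00:00:53;00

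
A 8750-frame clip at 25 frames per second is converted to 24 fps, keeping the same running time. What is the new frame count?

8400 frames

Target frames = source frames × (target rate / source rate) = 8750 × (24)/(25) = 8750 × 24/25 = 8400.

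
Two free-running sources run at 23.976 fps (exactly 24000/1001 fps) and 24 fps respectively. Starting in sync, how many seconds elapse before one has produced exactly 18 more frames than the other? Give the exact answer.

750.75 seconds

The gap grows by |24 − 24000/1001| = 24/1001 frames per second.
Time for a 18-frame gap: 18 ÷ (24/1001) = 750.75 s.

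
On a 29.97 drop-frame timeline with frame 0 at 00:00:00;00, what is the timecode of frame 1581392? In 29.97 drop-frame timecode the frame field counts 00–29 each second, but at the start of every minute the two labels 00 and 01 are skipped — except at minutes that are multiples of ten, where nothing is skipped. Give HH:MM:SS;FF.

14:39:25;26

Each 10-minute DF block holds 10 × 60 × 30 − 9 × 2 = 17982 frames. 1581392 ÷ 17982 → 87 full blocks, remainder 16958.
Within the partial block the first minute is 1800 frames and each further minute 1798, so 9 further minute boundaries passed. Total skipped labels = 18 × 87 + 2 × 9 = 1584.
Non-drop label index = 1581392 + 1584 = 1582976; at 30 labels/s that is 14:39:25:26, i.e. DF 14:39:25;26.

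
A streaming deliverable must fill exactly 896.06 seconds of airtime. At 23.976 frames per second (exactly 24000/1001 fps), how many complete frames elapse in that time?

Frames = 896.06 × 24000/1001 = 1955040/91 ≈ 21483.9560.
Complete frames: 21483.

21483 frames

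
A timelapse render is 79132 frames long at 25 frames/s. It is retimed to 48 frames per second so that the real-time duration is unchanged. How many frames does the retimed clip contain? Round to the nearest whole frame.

Frames at target rate = 79132 × (48) / (25) = 3798336/25 ≈ 151933.440.
Nearest whole frame: 151933.

151933 frames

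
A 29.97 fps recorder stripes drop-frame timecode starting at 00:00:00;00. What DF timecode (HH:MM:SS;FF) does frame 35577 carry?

Each 10-minute DF block holds 10 × 60 × 30 − 9 × 2 = 17982 frames. 35577 ÷ 17982 → 1 full block, remainder 17595.
Within the partial block the first minute is 1800 frames and each further minute 1798, so 9 further minute boundaries passed. Total skipped labels = 18 × 1 + 2 × 9 = 36.
Non-drop label index = 35577 + 36 = 35613; at 30 labels/s that is 00:19:47:03, i.e. DF 00:19:47;03.

00:19:47;03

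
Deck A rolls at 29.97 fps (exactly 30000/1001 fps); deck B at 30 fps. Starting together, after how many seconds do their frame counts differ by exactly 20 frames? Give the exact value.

The gap grows by |30 − 30000/1001| = 30/1001 frames per second.
Time for a 20-frame gap: 20 ÷ (30/1001) = 2002/3 s.

2002/3 seconds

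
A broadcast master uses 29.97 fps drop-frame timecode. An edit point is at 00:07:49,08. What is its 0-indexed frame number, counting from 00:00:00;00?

Complete 10-minute blocks: 0, each 17982 frames → 0.
Remaining 7 whole minutes in the current block: 1800 + 6 × 1798 = 12588 frames.
Within the current minute: 49 × 30 + 8 − 2 = 1476 (labels ;00/;01 skipped at this minute). Total = 0 + 12588 + 1476 = 14064.

14064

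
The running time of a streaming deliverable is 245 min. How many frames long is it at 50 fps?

735000 frames

245 min = 14700 s.
Frames = 14700 × 50 = 735000.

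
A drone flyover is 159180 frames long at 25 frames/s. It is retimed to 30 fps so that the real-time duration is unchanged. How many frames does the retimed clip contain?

191016 frames

Target frames = source frames × (target rate / source rate) = 159180 × (30)/(25) = 159180 × 6/5 = 191016.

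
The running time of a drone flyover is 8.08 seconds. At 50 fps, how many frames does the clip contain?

404 frames

Frames = 8.08 × 50 = 404.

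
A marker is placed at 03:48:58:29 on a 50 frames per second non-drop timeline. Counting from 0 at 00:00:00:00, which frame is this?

frame 686929

Total seconds to the label: (3 × 3600 + 48 × 60 + 58) = 13738.
Frame index = 13738 × 50 + 29 = 686929.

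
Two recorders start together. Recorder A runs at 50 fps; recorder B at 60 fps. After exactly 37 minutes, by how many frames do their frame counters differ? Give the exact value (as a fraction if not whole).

37 min = 2220 s.
A emits 50 × 2220 = 111000 frames; B emits 60 × 2220 = 133200.
Difference = 22200 frames; B is ahead of A.

22200 frames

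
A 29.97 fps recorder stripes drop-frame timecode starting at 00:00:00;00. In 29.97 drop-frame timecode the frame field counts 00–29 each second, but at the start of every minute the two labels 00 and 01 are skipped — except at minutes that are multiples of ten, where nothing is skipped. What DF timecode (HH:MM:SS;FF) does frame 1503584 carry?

13:56:09;20

Ten DF minutes hold 17982 frames, so frame 1503584 lies in block 83 (frames 1492506–1510487) with 11078 frames into that block.
The block's first minute is 1800 frames and the rest 1798 each; 11078 frames reaches minute 6, so 83 × 18 + 6 × 2 = 1506 labels have been skipped so far.
Adding those back, label number 1503584 + 1506 = 1505090 at 30 labels/s is 50169 s + 20 f = 13 h 56 min 9 s frame 20, i.e. 13:56:09;20.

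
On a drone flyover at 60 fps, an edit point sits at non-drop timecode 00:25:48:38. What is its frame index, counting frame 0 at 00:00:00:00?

Total seconds to the label: (0 × 3600 + 25 × 60 + 48) = 1548.
Frame index = 1548 × 60 + 38 = 92918.

92918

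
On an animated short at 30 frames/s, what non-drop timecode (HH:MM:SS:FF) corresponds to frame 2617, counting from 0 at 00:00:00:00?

00:01:27:07

2617 ÷ 30 = 87 full seconds, remainder 7 frames.
87 s = 0 h 1 min 27 s.
Timecode: 00:01:27:07.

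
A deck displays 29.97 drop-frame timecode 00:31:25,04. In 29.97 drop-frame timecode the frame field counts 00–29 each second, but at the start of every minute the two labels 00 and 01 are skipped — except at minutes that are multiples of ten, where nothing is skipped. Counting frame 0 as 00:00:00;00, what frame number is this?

As if non-drop at 30 labels/s: (0 × 3600 + 31 × 60 + 25) × 30 + 4 = 56554.
Minute boundaries passed: 31; those not divisible by 10: 31 − 3 = 28; dropped labels = 2 × 28 = 56.
Actual frame index = 56554 − 56 = 56498.

56498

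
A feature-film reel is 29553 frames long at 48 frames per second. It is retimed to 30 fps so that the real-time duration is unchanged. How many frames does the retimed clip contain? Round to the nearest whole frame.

18471 frames

Frames at target rate = 29553 × (30) / (48) = 147765/8 ≈ 18470.625.
Nearest whole frame: 18471.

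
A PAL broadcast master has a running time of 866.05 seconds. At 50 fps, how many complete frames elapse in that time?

Frames = 866.05 × 50 = 86605/2 ≈ 43302.5000.
Complete frames: 43302.

43302 frames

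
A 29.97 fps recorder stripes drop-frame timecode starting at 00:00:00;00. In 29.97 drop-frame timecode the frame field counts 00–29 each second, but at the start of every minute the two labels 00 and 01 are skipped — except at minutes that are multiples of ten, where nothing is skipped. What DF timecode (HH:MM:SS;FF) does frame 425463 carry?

03:56:36;09

Each 10-minute DF block holds 10 × 60 × 30 − 9 × 2 = 17982 frames. 425463 ÷ 17982 → 23 full blocks, remainder 11877.
Within the partial block the first minute is 1800 frames and each further minute 1798, so 6 further minute boundaries passed. Total skipped labels = 18 × 23 + 2 × 6 = 426.
Non-drop label index = 425463 + 426 = 425889; at 30 labels/s that is 03:56:36:09, i.e. DF 03:56:36;09.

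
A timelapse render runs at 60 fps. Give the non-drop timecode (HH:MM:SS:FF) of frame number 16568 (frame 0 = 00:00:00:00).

00:04:36:08

16568 ÷ 60 = 276 full seconds, remainder 8 frames.
276 s = 0 h 4 min 36 s.
Timecode: 00:04:36:08.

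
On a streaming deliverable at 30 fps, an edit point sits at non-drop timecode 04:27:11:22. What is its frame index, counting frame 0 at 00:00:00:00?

Total seconds to the label: (4 × 3600 + 27 × 60 + 11) = 16031.
Frame index = 16031 × 30 + 22 = 480952.

frame 480952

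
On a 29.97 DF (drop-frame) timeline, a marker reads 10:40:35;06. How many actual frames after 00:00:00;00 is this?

As if non-drop at 30 labels/s: (10 × 3600 + 40 × 60 + 35) × 30 + 6 = 1153056.
Minute boundaries passed: 640; those not divisible by 10: 640 − 64 = 576; dropped labels = 2 × 576 = 1152.
Actual frame index = 1153056 − 1152 = 1151904.

1151904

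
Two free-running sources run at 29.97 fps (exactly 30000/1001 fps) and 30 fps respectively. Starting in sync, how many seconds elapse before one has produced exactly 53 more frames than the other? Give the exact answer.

The gap grows by |30 − 30000/1001| = 30/1001 frames per second.
Time for a 53-frame gap: 53 ÷ (30/1001) = 53053/30 s.

53053/30 seconds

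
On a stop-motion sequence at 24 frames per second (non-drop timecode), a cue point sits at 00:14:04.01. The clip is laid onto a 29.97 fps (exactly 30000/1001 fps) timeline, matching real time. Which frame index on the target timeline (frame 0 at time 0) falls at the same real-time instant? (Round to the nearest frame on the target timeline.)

frame 25296

Source frame index: (0×3600 + 14×60 + 4) × 24 + 1 = 20257.
Real time: 20257 / (24) = 20257/24 s.
Target frame: (20257/24) × (30000/1001) = 25321250/1001 ≈ 25295.954 → 25296.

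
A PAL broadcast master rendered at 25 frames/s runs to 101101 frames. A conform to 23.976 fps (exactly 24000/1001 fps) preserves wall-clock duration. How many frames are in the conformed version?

96960 frames

Target frames = source frames × (target rate / source rate) = 101101 × (24000/1001)/(25) = 101101 × 960/1001 = 96960.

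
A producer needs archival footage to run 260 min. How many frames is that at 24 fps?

374400 frames

260 min = 15600 s.
Frames = 15600 × 24 = 374400.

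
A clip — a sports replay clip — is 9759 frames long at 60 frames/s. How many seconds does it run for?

162.65 seconds

Running time = 9759 / (60) = 162.65 s.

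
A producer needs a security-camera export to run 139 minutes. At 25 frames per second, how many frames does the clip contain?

208500 frames

139 min = 8340 s.
Frames = 8340 × 25 = 208500.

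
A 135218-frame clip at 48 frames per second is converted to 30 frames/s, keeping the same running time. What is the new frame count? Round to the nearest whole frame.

84511 frames

Frames at target rate = 135218 × (30) / (48) = 338045/4 ≈ 84511.250.
Nearest whole frame: 84511.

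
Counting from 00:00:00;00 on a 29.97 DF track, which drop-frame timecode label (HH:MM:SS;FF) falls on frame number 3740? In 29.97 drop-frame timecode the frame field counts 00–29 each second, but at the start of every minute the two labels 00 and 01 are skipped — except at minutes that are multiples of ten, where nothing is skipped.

00:02:04;24

Each 10-minute DF block holds 10 × 60 × 30 − 9 × 2 = 17982 frames. 3740 ÷ 17982 → 0 full blocks, remainder 3740.
Within the partial block the first minute is 1800 frames and each further minute 1798, so 2 further minute boundaries passed. Total skipped labels = 18 × 0 + 2 × 2 = 4.
Non-drop label index = 3740 + 4 = 3744; at 30 labels/s that is 00:02:04:24, i.e. DF 00:02:04;24.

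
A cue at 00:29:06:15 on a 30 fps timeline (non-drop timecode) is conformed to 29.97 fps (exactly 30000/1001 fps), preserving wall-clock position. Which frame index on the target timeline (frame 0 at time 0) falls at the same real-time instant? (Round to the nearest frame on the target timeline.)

frame 52343

Source frame index: (0×3600 + 29×60 + 6) × 30 + 15 = 52395.
Real time: 52395 / (30) = 3493/2 s.
Target frame: (3493/2) × (30000/1001) = 7485000/143 ≈ 52342.657 → 52343.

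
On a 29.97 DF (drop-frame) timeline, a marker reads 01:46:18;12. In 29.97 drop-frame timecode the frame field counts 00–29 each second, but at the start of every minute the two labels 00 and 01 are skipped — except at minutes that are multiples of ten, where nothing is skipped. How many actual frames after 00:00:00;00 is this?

As if non-drop at 30 labels/s: (1 × 3600 + 46 × 60 + 18) × 30 + 12 = 191352.
Minute boundaries passed: 106; those not divisible by 10: 106 − 10 = 96; dropped labels = 2 × 96 = 192.
Actual frame index = 191352 − 192 = 191160.

191160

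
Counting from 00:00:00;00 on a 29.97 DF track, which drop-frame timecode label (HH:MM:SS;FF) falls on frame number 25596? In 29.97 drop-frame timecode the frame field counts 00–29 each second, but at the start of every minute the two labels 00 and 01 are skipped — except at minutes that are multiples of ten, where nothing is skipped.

Each 10-minute DF block holds 10 × 60 × 30 − 9 × 2 = 17982 frames. 25596 ÷ 17982 → 1 full block, remainder 7614.
Within the partial block the first minute is 1800 frames and each further minute 1798, so 4 further minute boundaries passed. Total skipped labels = 18 × 1 + 2 × 4 = 26.
Non-drop label index = 25596 + 26 = 25622; at 30 labels/s that is 00:14:14:02, i.e. DF 00:14:14;02.

00:14:14;02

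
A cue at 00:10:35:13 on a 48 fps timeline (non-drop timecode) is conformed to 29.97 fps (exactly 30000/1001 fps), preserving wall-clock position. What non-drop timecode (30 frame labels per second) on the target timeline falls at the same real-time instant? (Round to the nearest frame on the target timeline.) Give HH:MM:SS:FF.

Source frame index: (0×3600 + 10×60 + 35) × 48 + 13 = 30493.
Real time: 30493 / (48) = 30493/48 s.
Target frame: (30493/48) × (30000/1001) = 19058125/1001 ≈ 19039.086 → 19039.
At 30 labels/s: frame 19039 → 00:10:34:19.

00:10:34:19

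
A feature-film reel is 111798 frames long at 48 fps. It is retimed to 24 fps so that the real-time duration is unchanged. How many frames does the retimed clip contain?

Target frames = source frames × (target rate / source rate) = 111798 × (24)/(48) = 111798 × 1/2 = 55899.

55899 frames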